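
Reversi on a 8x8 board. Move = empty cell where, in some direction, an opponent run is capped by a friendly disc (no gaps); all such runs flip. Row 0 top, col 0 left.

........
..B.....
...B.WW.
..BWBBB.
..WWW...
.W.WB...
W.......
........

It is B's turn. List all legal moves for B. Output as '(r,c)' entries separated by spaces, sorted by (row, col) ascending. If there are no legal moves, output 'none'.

(1,4): flips 1 -> legal
(1,5): flips 1 -> legal
(1,6): flips 2 -> legal
(1,7): flips 1 -> legal
(2,2): no bracket -> illegal
(2,4): no bracket -> illegal
(2,7): no bracket -> illegal
(3,1): no bracket -> illegal
(3,7): no bracket -> illegal
(4,0): no bracket -> illegal
(4,1): no bracket -> illegal
(4,5): no bracket -> illegal
(5,0): no bracket -> illegal
(5,2): flips 3 -> legal
(5,5): no bracket -> illegal
(6,1): no bracket -> illegal
(6,2): flips 2 -> legal
(6,3): flips 3 -> legal
(6,4): no bracket -> illegal
(7,0): no bracket -> illegal
(7,1): no bracket -> illegal

Answer: (1,4) (1,5) (1,6) (1,7) (5,2) (6,2) (6,3)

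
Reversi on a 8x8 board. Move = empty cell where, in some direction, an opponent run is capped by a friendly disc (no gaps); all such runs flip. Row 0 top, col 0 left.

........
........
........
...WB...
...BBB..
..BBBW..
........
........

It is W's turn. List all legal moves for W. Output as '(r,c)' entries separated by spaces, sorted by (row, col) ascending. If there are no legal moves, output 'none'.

(2,3): no bracket -> illegal
(2,4): no bracket -> illegal
(2,5): no bracket -> illegal
(3,2): no bracket -> illegal
(3,5): flips 2 -> legal
(3,6): no bracket -> illegal
(4,1): no bracket -> illegal
(4,2): no bracket -> illegal
(4,6): no bracket -> illegal
(5,1): flips 3 -> legal
(5,6): no bracket -> illegal
(6,1): no bracket -> illegal
(6,2): no bracket -> illegal
(6,3): flips 2 -> legal
(6,4): no bracket -> illegal
(6,5): no bracket -> illegal

Answer: (3,5) (5,1) (6,3)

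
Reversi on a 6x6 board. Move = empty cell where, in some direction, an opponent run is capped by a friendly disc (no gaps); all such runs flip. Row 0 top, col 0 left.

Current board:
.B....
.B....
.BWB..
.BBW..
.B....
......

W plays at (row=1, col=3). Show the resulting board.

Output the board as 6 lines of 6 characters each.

Place W at (1,3); scan 8 dirs for brackets.
Dir NW: first cell '.' (not opp) -> no flip
Dir N: first cell '.' (not opp) -> no flip
Dir NE: first cell '.' (not opp) -> no flip
Dir W: first cell '.' (not opp) -> no flip
Dir E: first cell '.' (not opp) -> no flip
Dir SW: first cell 'W' (not opp) -> no flip
Dir S: opp run (2,3) capped by W -> flip
Dir SE: first cell '.' (not opp) -> no flip
All flips: (2,3)

Answer: .B....
.B.W..
.BWW..
.BBW..
.B....
......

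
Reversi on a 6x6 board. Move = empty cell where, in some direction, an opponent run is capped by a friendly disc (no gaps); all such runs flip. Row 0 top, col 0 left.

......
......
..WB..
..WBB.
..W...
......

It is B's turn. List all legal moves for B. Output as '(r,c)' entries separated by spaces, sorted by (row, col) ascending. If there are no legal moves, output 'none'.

Answer: (1,1) (2,1) (3,1) (4,1) (5,1)

Derivation:
(1,1): flips 1 -> legal
(1,2): no bracket -> illegal
(1,3): no bracket -> illegal
(2,1): flips 1 -> legal
(3,1): flips 1 -> legal
(4,1): flips 1 -> legal
(4,3): no bracket -> illegal
(5,1): flips 1 -> legal
(5,2): no bracket -> illegal
(5,3): no bracket -> illegal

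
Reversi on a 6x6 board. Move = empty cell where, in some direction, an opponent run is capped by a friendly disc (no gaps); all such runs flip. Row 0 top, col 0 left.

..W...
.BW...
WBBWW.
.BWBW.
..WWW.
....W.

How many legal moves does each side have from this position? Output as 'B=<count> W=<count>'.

-- B to move --
(0,1): no bracket -> illegal
(0,3): flips 1 -> legal
(1,0): no bracket -> illegal
(1,3): flips 2 -> legal
(1,4): no bracket -> illegal
(1,5): flips 1 -> legal
(2,5): flips 2 -> legal
(3,0): no bracket -> illegal
(3,5): flips 1 -> legal
(4,1): no bracket -> illegal
(4,5): no bracket -> illegal
(5,1): flips 1 -> legal
(5,2): flips 2 -> legal
(5,3): flips 2 -> legal
(5,5): flips 1 -> legal
B mobility = 9
-- W to move --
(0,0): flips 3 -> legal
(0,1): no bracket -> illegal
(1,0): flips 2 -> legal
(1,3): no bracket -> illegal
(3,0): flips 2 -> legal
(4,0): no bracket -> illegal
(4,1): no bracket -> illegal
W mobility = 3

Answer: B=9 W=3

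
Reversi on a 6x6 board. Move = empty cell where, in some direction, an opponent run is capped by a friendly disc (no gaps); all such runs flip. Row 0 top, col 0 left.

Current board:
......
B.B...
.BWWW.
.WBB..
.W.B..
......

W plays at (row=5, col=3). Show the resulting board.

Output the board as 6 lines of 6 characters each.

Answer: ......
B.B...
.BWWW.
.WBW..
.W.W..
...W..

Derivation:
Place W at (5,3); scan 8 dirs for brackets.
Dir NW: first cell '.' (not opp) -> no flip
Dir N: opp run (4,3) (3,3) capped by W -> flip
Dir NE: first cell '.' (not opp) -> no flip
Dir W: first cell '.' (not opp) -> no flip
Dir E: first cell '.' (not opp) -> no flip
Dir SW: edge -> no flip
Dir S: edge -> no flip
Dir SE: edge -> no flip
All flips: (3,3) (4,3)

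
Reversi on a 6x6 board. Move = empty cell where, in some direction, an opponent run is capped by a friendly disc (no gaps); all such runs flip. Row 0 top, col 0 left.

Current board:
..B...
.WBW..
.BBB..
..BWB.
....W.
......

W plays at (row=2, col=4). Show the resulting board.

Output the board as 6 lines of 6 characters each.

Place W at (2,4); scan 8 dirs for brackets.
Dir NW: first cell 'W' (not opp) -> no flip
Dir N: first cell '.' (not opp) -> no flip
Dir NE: first cell '.' (not opp) -> no flip
Dir W: opp run (2,3) (2,2) (2,1), next='.' -> no flip
Dir E: first cell '.' (not opp) -> no flip
Dir SW: first cell 'W' (not opp) -> no flip
Dir S: opp run (3,4) capped by W -> flip
Dir SE: first cell '.' (not opp) -> no flip
All flips: (3,4)

Answer: ..B...
.WBW..
.BBBW.
..BWW.
....W.
......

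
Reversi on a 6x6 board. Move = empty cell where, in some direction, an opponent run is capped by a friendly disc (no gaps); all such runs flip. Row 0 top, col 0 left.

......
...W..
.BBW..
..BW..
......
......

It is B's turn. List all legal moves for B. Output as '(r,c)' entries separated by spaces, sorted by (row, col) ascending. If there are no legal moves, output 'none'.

Answer: (0,4) (1,4) (2,4) (3,4) (4,4)

Derivation:
(0,2): no bracket -> illegal
(0,3): no bracket -> illegal
(0,4): flips 1 -> legal
(1,2): no bracket -> illegal
(1,4): flips 1 -> legal
(2,4): flips 1 -> legal
(3,4): flips 1 -> legal
(4,2): no bracket -> illegal
(4,3): no bracket -> illegal
(4,4): flips 1 -> legal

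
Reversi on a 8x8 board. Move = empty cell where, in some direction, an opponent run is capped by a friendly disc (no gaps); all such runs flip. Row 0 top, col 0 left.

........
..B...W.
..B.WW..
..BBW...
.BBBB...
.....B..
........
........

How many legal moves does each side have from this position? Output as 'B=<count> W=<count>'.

Answer: B=4 W=4

Derivation:
-- B to move --
(0,5): no bracket -> illegal
(0,6): no bracket -> illegal
(0,7): flips 3 -> legal
(1,3): no bracket -> illegal
(1,4): flips 2 -> legal
(1,5): flips 1 -> legal
(1,7): no bracket -> illegal
(2,3): no bracket -> illegal
(2,6): no bracket -> illegal
(2,7): no bracket -> illegal
(3,5): flips 1 -> legal
(3,6): no bracket -> illegal
(4,5): no bracket -> illegal
B mobility = 4
-- W to move --
(0,1): no bracket -> illegal
(0,2): no bracket -> illegal
(0,3): no bracket -> illegal
(1,1): no bracket -> illegal
(1,3): no bracket -> illegal
(2,1): no bracket -> illegal
(2,3): no bracket -> illegal
(3,0): no bracket -> illegal
(3,1): flips 2 -> legal
(3,5): no bracket -> illegal
(4,0): no bracket -> illegal
(4,5): no bracket -> illegal
(4,6): no bracket -> illegal
(5,0): no bracket -> illegal
(5,1): flips 2 -> legal
(5,2): flips 1 -> legal
(5,3): no bracket -> illegal
(5,4): flips 1 -> legal
(5,6): no bracket -> illegal
(6,4): no bracket -> illegal
(6,5): no bracket -> illegal
(6,6): no bracket -> illegal
W mobility = 4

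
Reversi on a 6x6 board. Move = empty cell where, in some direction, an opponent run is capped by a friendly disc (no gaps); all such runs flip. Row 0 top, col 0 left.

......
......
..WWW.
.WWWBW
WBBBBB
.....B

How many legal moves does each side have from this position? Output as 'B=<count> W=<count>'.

Answer: B=9 W=5

Derivation:
-- B to move --
(1,1): flips 2 -> legal
(1,2): flips 3 -> legal
(1,3): flips 2 -> legal
(1,4): flips 3 -> legal
(1,5): flips 2 -> legal
(2,0): flips 1 -> legal
(2,1): flips 2 -> legal
(2,5): flips 1 -> legal
(3,0): flips 3 -> legal
(5,0): no bracket -> illegal
(5,1): no bracket -> illegal
B mobility = 9
-- W to move --
(2,5): no bracket -> illegal
(3,0): no bracket -> illegal
(5,0): flips 1 -> legal
(5,1): flips 2 -> legal
(5,2): flips 1 -> legal
(5,3): flips 3 -> legal
(5,4): flips 3 -> legal
W mobility = 5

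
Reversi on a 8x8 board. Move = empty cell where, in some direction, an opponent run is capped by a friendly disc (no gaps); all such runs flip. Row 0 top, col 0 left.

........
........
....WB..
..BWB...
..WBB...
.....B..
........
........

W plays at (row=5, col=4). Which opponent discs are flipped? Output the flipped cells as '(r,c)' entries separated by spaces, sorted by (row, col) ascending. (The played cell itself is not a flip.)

Answer: (3,4) (4,4)

Derivation:
Dir NW: opp run (4,3) (3,2), next='.' -> no flip
Dir N: opp run (4,4) (3,4) capped by W -> flip
Dir NE: first cell '.' (not opp) -> no flip
Dir W: first cell '.' (not opp) -> no flip
Dir E: opp run (5,5), next='.' -> no flip
Dir SW: first cell '.' (not opp) -> no flip
Dir S: first cell '.' (not opp) -> no flip
Dir SE: first cell '.' (not opp) -> no flip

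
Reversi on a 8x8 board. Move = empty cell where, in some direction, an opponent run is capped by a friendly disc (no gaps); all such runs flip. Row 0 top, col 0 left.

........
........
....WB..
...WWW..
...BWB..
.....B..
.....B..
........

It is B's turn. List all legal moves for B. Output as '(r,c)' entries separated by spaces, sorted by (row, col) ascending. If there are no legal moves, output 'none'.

Answer: (2,2) (2,3)

Derivation:
(1,3): no bracket -> illegal
(1,4): no bracket -> illegal
(1,5): no bracket -> illegal
(2,2): flips 2 -> legal
(2,3): flips 3 -> legal
(2,6): no bracket -> illegal
(3,2): no bracket -> illegal
(3,6): no bracket -> illegal
(4,2): no bracket -> illegal
(4,6): no bracket -> illegal
(5,3): no bracket -> illegal
(5,4): no bracket -> illegal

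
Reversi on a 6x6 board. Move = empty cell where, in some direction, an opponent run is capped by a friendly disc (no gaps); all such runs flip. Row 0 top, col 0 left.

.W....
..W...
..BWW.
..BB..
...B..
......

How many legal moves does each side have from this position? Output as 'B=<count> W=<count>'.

Answer: B=5 W=4

Derivation:
-- B to move --
(0,0): no bracket -> illegal
(0,2): flips 1 -> legal
(0,3): no bracket -> illegal
(1,0): no bracket -> illegal
(1,1): no bracket -> illegal
(1,3): flips 1 -> legal
(1,4): flips 1 -> legal
(1,5): flips 1 -> legal
(2,1): no bracket -> illegal
(2,5): flips 2 -> legal
(3,4): no bracket -> illegal
(3,5): no bracket -> illegal
B mobility = 5
-- W to move --
(1,1): no bracket -> illegal
(1,3): no bracket -> illegal
(2,1): flips 1 -> legal
(3,1): no bracket -> illegal
(3,4): no bracket -> illegal
(4,1): flips 1 -> legal
(4,2): flips 3 -> legal
(4,4): no bracket -> illegal
(5,2): no bracket -> illegal
(5,3): flips 2 -> legal
(5,4): no bracket -> illegal
W mobility = 4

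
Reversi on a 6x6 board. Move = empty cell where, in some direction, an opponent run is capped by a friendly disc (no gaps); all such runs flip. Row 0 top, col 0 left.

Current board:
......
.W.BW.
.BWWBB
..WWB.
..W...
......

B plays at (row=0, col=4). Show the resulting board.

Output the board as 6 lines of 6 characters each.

Answer: ....B.
.W.BB.
.BWWBB
..WWB.
..W...
......

Derivation:
Place B at (0,4); scan 8 dirs for brackets.
Dir NW: edge -> no flip
Dir N: edge -> no flip
Dir NE: edge -> no flip
Dir W: first cell '.' (not opp) -> no flip
Dir E: first cell '.' (not opp) -> no flip
Dir SW: first cell 'B' (not opp) -> no flip
Dir S: opp run (1,4) capped by B -> flip
Dir SE: first cell '.' (not opp) -> no flip
All flips: (1,4)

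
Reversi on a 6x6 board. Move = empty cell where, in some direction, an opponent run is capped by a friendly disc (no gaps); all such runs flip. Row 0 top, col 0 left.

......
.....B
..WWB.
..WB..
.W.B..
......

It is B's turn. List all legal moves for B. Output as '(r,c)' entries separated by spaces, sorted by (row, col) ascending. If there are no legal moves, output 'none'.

Answer: (1,1) (1,3) (2,1) (3,1)

Derivation:
(1,1): flips 1 -> legal
(1,2): no bracket -> illegal
(1,3): flips 1 -> legal
(1,4): no bracket -> illegal
(2,1): flips 3 -> legal
(3,0): no bracket -> illegal
(3,1): flips 1 -> legal
(3,4): no bracket -> illegal
(4,0): no bracket -> illegal
(4,2): no bracket -> illegal
(5,0): no bracket -> illegal
(5,1): no bracket -> illegal
(5,2): no bracket -> illegal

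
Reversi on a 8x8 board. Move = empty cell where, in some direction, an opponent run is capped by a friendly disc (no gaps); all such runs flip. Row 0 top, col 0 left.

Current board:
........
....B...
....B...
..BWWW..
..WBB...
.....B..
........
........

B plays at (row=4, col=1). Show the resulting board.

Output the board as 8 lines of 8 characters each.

Place B at (4,1); scan 8 dirs for brackets.
Dir NW: first cell '.' (not opp) -> no flip
Dir N: first cell '.' (not opp) -> no flip
Dir NE: first cell 'B' (not opp) -> no flip
Dir W: first cell '.' (not opp) -> no flip
Dir E: opp run (4,2) capped by B -> flip
Dir SW: first cell '.' (not opp) -> no flip
Dir S: first cell '.' (not opp) -> no flip
Dir SE: first cell '.' (not opp) -> no flip
All flips: (4,2)

Answer: ........
....B...
....B...
..BWWW..
.BBBB...
.....B..
........
........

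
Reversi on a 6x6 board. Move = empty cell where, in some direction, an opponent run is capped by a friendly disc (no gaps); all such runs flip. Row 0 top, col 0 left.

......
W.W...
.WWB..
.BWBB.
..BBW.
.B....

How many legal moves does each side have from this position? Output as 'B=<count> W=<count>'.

-- B to move --
(0,0): no bracket -> illegal
(0,1): flips 1 -> legal
(0,2): flips 3 -> legal
(0,3): no bracket -> illegal
(1,1): flips 2 -> legal
(1,3): flips 1 -> legal
(2,0): flips 2 -> legal
(3,0): no bracket -> illegal
(3,5): no bracket -> illegal
(4,1): flips 1 -> legal
(4,5): flips 1 -> legal
(5,3): no bracket -> illegal
(5,4): flips 1 -> legal
(5,5): flips 1 -> legal
B mobility = 9
-- W to move --
(1,3): no bracket -> illegal
(1,4): flips 1 -> legal
(2,0): no bracket -> illegal
(2,4): flips 2 -> legal
(2,5): no bracket -> illegal
(3,0): flips 1 -> legal
(3,5): flips 2 -> legal
(4,0): flips 1 -> legal
(4,1): flips 3 -> legal
(4,5): flips 2 -> legal
(5,0): no bracket -> illegal
(5,2): flips 1 -> legal
(5,3): no bracket -> illegal
(5,4): flips 1 -> legal
W mobility = 9

Answer: B=9 W=9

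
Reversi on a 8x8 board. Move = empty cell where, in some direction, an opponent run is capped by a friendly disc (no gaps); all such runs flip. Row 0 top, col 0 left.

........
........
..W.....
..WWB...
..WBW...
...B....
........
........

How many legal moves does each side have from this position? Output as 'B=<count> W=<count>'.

-- B to move --
(1,1): no bracket -> illegal
(1,2): no bracket -> illegal
(1,3): no bracket -> illegal
(2,1): flips 1 -> legal
(2,3): flips 1 -> legal
(2,4): no bracket -> illegal
(3,1): flips 3 -> legal
(3,5): flips 1 -> legal
(4,1): flips 1 -> legal
(4,5): flips 1 -> legal
(5,1): no bracket -> illegal
(5,2): no bracket -> illegal
(5,4): flips 1 -> legal
(5,5): no bracket -> illegal
B mobility = 7
-- W to move --
(2,3): no bracket -> illegal
(2,4): flips 1 -> legal
(2,5): no bracket -> illegal
(3,5): flips 1 -> legal
(4,5): no bracket -> illegal
(5,2): no bracket -> illegal
(5,4): flips 1 -> legal
(6,2): flips 1 -> legal
(6,3): flips 2 -> legal
(6,4): flips 1 -> legal
W mobility = 6

Answer: B=7 W=6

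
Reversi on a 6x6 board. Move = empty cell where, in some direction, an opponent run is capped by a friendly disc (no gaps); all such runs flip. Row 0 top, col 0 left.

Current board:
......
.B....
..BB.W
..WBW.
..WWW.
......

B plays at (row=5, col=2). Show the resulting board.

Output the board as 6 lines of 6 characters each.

Place B at (5,2); scan 8 dirs for brackets.
Dir NW: first cell '.' (not opp) -> no flip
Dir N: opp run (4,2) (3,2) capped by B -> flip
Dir NE: opp run (4,3) (3,4) (2,5), next=edge -> no flip
Dir W: first cell '.' (not opp) -> no flip
Dir E: first cell '.' (not opp) -> no flip
Dir SW: edge -> no flip
Dir S: edge -> no flip
Dir SE: edge -> no flip
All flips: (3,2) (4,2)

Answer: ......
.B....
..BB.W
..BBW.
..BWW.
..B...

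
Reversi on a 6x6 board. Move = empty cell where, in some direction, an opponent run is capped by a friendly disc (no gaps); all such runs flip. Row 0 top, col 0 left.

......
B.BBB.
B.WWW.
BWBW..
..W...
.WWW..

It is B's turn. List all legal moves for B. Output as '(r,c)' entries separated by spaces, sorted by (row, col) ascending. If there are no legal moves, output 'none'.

(1,1): no bracket -> illegal
(1,5): no bracket -> illegal
(2,1): no bracket -> illegal
(2,5): no bracket -> illegal
(3,4): flips 3 -> legal
(3,5): flips 1 -> legal
(4,0): flips 2 -> legal
(4,1): no bracket -> illegal
(4,3): flips 2 -> legal
(4,4): no bracket -> illegal
(5,0): no bracket -> illegal
(5,4): no bracket -> illegal

Answer: (3,4) (3,5) (4,0) (4,3)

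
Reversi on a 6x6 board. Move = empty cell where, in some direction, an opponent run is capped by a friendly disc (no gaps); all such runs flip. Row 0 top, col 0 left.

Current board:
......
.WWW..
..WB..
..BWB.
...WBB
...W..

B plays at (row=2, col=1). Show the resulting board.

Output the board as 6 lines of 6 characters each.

Answer: ......
.WWW..
.BBB..
..BWB.
...WBB
...W..

Derivation:
Place B at (2,1); scan 8 dirs for brackets.
Dir NW: first cell '.' (not opp) -> no flip
Dir N: opp run (1,1), next='.' -> no flip
Dir NE: opp run (1,2), next='.' -> no flip
Dir W: first cell '.' (not opp) -> no flip
Dir E: opp run (2,2) capped by B -> flip
Dir SW: first cell '.' (not opp) -> no flip
Dir S: first cell '.' (not opp) -> no flip
Dir SE: first cell 'B' (not opp) -> no flip
All flips: (2,2)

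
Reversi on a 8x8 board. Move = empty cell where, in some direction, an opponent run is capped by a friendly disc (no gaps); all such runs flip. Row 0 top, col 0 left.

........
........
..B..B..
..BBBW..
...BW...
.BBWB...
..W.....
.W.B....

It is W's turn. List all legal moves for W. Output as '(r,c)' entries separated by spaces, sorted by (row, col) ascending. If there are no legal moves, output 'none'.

(1,1): flips 2 -> legal
(1,2): no bracket -> illegal
(1,3): no bracket -> illegal
(1,4): no bracket -> illegal
(1,5): flips 1 -> legal
(1,6): no bracket -> illegal
(2,1): no bracket -> illegal
(2,3): flips 2 -> legal
(2,4): flips 1 -> legal
(2,6): no bracket -> illegal
(3,1): flips 3 -> legal
(3,6): no bracket -> illegal
(4,0): flips 1 -> legal
(4,1): no bracket -> illegal
(4,2): flips 2 -> legal
(4,5): no bracket -> illegal
(5,0): flips 2 -> legal
(5,5): flips 1 -> legal
(6,0): no bracket -> illegal
(6,1): no bracket -> illegal
(6,3): no bracket -> illegal
(6,4): flips 1 -> legal
(6,5): no bracket -> illegal
(7,2): no bracket -> illegal
(7,4): no bracket -> illegal

Answer: (1,1) (1,5) (2,3) (2,4) (3,1) (4,0) (4,2) (5,0) (5,5) (6,4)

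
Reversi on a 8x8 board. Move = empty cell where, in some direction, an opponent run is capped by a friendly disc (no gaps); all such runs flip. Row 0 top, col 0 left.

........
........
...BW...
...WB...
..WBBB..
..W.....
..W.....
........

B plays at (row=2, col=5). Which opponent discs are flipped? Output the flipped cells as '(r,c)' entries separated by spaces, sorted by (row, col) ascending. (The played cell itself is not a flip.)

Dir NW: first cell '.' (not opp) -> no flip
Dir N: first cell '.' (not opp) -> no flip
Dir NE: first cell '.' (not opp) -> no flip
Dir W: opp run (2,4) capped by B -> flip
Dir E: first cell '.' (not opp) -> no flip
Dir SW: first cell 'B' (not opp) -> no flip
Dir S: first cell '.' (not opp) -> no flip
Dir SE: first cell '.' (not opp) -> no flip

Answer: (2,4)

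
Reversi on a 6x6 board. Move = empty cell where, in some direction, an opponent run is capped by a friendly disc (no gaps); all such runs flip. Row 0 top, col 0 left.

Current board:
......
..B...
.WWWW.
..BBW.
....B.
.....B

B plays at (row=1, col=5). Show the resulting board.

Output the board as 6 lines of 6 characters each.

Place B at (1,5); scan 8 dirs for brackets.
Dir NW: first cell '.' (not opp) -> no flip
Dir N: first cell '.' (not opp) -> no flip
Dir NE: edge -> no flip
Dir W: first cell '.' (not opp) -> no flip
Dir E: edge -> no flip
Dir SW: opp run (2,4) capped by B -> flip
Dir S: first cell '.' (not opp) -> no flip
Dir SE: edge -> no flip
All flips: (2,4)

Answer: ......
..B..B
.WWWB.
..BBW.
....B.
.....B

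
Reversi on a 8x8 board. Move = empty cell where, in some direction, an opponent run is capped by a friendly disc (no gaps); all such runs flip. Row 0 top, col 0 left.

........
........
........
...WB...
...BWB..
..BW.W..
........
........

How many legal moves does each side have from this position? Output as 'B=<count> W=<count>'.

-- B to move --
(2,2): no bracket -> illegal
(2,3): flips 1 -> legal
(2,4): no bracket -> illegal
(3,2): flips 1 -> legal
(3,5): no bracket -> illegal
(4,2): no bracket -> illegal
(4,6): no bracket -> illegal
(5,4): flips 2 -> legal
(5,6): no bracket -> illegal
(6,2): no bracket -> illegal
(6,3): flips 1 -> legal
(6,4): no bracket -> illegal
(6,5): flips 1 -> legal
(6,6): no bracket -> illegal
B mobility = 5
-- W to move --
(2,3): no bracket -> illegal
(2,4): flips 1 -> legal
(2,5): no bracket -> illegal
(3,2): no bracket -> illegal
(3,5): flips 2 -> legal
(3,6): no bracket -> illegal
(4,1): no bracket -> illegal
(4,2): flips 1 -> legal
(4,6): flips 1 -> legal
(5,1): flips 1 -> legal
(5,4): no bracket -> illegal
(5,6): no bracket -> illegal
(6,1): no bracket -> illegal
(6,2): no bracket -> illegal
(6,3): no bracket -> illegal
W mobility = 5

Answer: B=5 W=5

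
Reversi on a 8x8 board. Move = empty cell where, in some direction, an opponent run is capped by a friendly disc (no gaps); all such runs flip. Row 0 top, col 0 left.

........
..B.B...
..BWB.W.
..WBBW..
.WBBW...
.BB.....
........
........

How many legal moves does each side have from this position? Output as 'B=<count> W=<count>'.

-- B to move --
(1,3): flips 1 -> legal
(1,5): no bracket -> illegal
(1,6): no bracket -> illegal
(1,7): no bracket -> illegal
(2,1): flips 1 -> legal
(2,5): no bracket -> illegal
(2,7): no bracket -> illegal
(3,0): flips 1 -> legal
(3,1): flips 2 -> legal
(3,6): flips 1 -> legal
(3,7): no bracket -> illegal
(4,0): flips 1 -> legal
(4,5): flips 1 -> legal
(4,6): flips 1 -> legal
(5,0): flips 3 -> legal
(5,3): no bracket -> illegal
(5,4): flips 1 -> legal
(5,5): flips 1 -> legal
B mobility = 11
-- W to move --
(0,1): flips 1 -> legal
(0,2): flips 2 -> legal
(0,3): no bracket -> illegal
(0,4): flips 3 -> legal
(0,5): flips 1 -> legal
(1,1): flips 2 -> legal
(1,3): flips 1 -> legal
(1,5): no bracket -> illegal
(2,1): flips 1 -> legal
(2,5): flips 1 -> legal
(3,1): no bracket -> illegal
(4,0): no bracket -> illegal
(4,5): flips 1 -> legal
(5,0): no bracket -> illegal
(5,3): flips 2 -> legal
(5,4): flips 1 -> legal
(6,0): no bracket -> illegal
(6,1): flips 1 -> legal
(6,2): flips 2 -> legal
(6,3): flips 1 -> legal
W mobility = 14

Answer: B=11 W=14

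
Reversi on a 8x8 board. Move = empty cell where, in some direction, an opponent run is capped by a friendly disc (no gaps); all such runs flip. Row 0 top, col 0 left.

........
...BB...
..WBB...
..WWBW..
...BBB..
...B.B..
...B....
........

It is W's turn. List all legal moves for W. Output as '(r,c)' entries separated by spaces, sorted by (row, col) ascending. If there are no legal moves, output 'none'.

(0,2): flips 2 -> legal
(0,3): flips 2 -> legal
(0,4): flips 1 -> legal
(0,5): flips 2 -> legal
(1,2): no bracket -> illegal
(1,5): flips 1 -> legal
(2,5): flips 2 -> legal
(3,6): no bracket -> illegal
(4,2): no bracket -> illegal
(4,6): no bracket -> illegal
(5,2): no bracket -> illegal
(5,4): flips 1 -> legal
(5,6): no bracket -> illegal
(6,2): flips 2 -> legal
(6,4): no bracket -> illegal
(6,5): flips 2 -> legal
(6,6): flips 2 -> legal
(7,2): no bracket -> illegal
(7,3): flips 3 -> legal
(7,4): no bracket -> illegal

Answer: (0,2) (0,3) (0,4) (0,5) (1,5) (2,5) (5,4) (6,2) (6,5) (6,6) (7,3)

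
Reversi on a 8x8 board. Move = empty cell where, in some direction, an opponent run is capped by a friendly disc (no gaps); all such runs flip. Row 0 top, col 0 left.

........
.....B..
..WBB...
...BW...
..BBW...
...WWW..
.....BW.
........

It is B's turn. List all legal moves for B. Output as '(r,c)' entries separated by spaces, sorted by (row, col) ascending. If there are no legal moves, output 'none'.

Answer: (1,1) (2,1) (2,5) (3,5) (4,5) (6,3) (6,4) (6,7) (7,7)

Derivation:
(1,1): flips 1 -> legal
(1,2): no bracket -> illegal
(1,3): no bracket -> illegal
(2,1): flips 1 -> legal
(2,5): flips 1 -> legal
(3,1): no bracket -> illegal
(3,2): no bracket -> illegal
(3,5): flips 1 -> legal
(4,5): flips 3 -> legal
(4,6): no bracket -> illegal
(5,2): no bracket -> illegal
(5,6): no bracket -> illegal
(5,7): no bracket -> illegal
(6,2): no bracket -> illegal
(6,3): flips 1 -> legal
(6,4): flips 4 -> legal
(6,7): flips 1 -> legal
(7,5): no bracket -> illegal
(7,6): no bracket -> illegal
(7,7): flips 3 -> legal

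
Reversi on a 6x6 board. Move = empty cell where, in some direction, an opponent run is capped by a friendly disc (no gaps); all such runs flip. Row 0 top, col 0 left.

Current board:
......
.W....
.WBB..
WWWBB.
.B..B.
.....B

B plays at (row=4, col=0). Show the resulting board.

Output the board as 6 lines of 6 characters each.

Answer: ......
.W....
.WBB..
WBWBB.
BB..B.
.....B

Derivation:
Place B at (4,0); scan 8 dirs for brackets.
Dir NW: edge -> no flip
Dir N: opp run (3,0), next='.' -> no flip
Dir NE: opp run (3,1) capped by B -> flip
Dir W: edge -> no flip
Dir E: first cell 'B' (not opp) -> no flip
Dir SW: edge -> no flip
Dir S: first cell '.' (not opp) -> no flip
Dir SE: first cell '.' (not opp) -> no flip
All flips: (3,1)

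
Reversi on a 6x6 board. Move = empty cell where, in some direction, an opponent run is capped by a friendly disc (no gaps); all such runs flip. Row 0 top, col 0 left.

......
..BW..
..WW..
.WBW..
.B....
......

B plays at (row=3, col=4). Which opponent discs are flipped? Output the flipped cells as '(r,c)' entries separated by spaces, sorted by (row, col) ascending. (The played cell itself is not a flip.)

Dir NW: opp run (2,3) capped by B -> flip
Dir N: first cell '.' (not opp) -> no flip
Dir NE: first cell '.' (not opp) -> no flip
Dir W: opp run (3,3) capped by B -> flip
Dir E: first cell '.' (not opp) -> no flip
Dir SW: first cell '.' (not opp) -> no flip
Dir S: first cell '.' (not opp) -> no flip
Dir SE: first cell '.' (not opp) -> no flip

Answer: (2,3) (3,3)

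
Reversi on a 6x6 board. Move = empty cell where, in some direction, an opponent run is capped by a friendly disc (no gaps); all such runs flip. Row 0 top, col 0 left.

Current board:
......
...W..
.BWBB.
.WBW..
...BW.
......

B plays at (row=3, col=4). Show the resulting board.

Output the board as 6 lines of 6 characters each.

Answer: ......
...W..
.BWBB.
.WBBB.
...BW.
......

Derivation:
Place B at (3,4); scan 8 dirs for brackets.
Dir NW: first cell 'B' (not opp) -> no flip
Dir N: first cell 'B' (not opp) -> no flip
Dir NE: first cell '.' (not opp) -> no flip
Dir W: opp run (3,3) capped by B -> flip
Dir E: first cell '.' (not opp) -> no flip
Dir SW: first cell 'B' (not opp) -> no flip
Dir S: opp run (4,4), next='.' -> no flip
Dir SE: first cell '.' (not opp) -> no flip
All flips: (3,3)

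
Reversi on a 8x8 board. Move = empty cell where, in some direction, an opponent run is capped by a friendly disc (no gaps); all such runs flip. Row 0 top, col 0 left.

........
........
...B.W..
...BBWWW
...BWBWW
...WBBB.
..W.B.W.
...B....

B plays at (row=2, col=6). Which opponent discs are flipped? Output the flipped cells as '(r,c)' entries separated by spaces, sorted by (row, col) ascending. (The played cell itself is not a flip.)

Answer: (3,6) (4,6)

Derivation:
Dir NW: first cell '.' (not opp) -> no flip
Dir N: first cell '.' (not opp) -> no flip
Dir NE: first cell '.' (not opp) -> no flip
Dir W: opp run (2,5), next='.' -> no flip
Dir E: first cell '.' (not opp) -> no flip
Dir SW: opp run (3,5) (4,4) (5,3) (6,2), next='.' -> no flip
Dir S: opp run (3,6) (4,6) capped by B -> flip
Dir SE: opp run (3,7), next=edge -> no flip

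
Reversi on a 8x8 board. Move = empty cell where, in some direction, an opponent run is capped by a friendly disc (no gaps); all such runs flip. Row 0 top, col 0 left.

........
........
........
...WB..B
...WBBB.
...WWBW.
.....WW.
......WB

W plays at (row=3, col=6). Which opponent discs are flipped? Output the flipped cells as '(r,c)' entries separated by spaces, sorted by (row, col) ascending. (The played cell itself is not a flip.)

Dir NW: first cell '.' (not opp) -> no flip
Dir N: first cell '.' (not opp) -> no flip
Dir NE: first cell '.' (not opp) -> no flip
Dir W: first cell '.' (not opp) -> no flip
Dir E: opp run (3,7), next=edge -> no flip
Dir SW: opp run (4,5) capped by W -> flip
Dir S: opp run (4,6) capped by W -> flip
Dir SE: first cell '.' (not opp) -> no flip

Answer: (4,5) (4,6)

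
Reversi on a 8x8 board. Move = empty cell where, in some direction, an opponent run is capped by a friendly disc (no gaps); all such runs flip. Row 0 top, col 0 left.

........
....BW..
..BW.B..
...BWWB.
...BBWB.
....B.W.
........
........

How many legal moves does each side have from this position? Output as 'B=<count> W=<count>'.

Answer: B=8 W=15

Derivation:
-- B to move --
(0,4): no bracket -> illegal
(0,5): flips 1 -> legal
(0,6): no bracket -> illegal
(1,2): no bracket -> illegal
(1,3): flips 1 -> legal
(1,6): flips 1 -> legal
(2,4): flips 3 -> legal
(2,6): flips 1 -> legal
(3,2): flips 1 -> legal
(4,7): no bracket -> illegal
(5,5): flips 2 -> legal
(5,7): no bracket -> illegal
(6,5): no bracket -> illegal
(6,6): flips 1 -> legal
(6,7): no bracket -> illegal
B mobility = 8
-- W to move --
(0,3): no bracket -> illegal
(0,4): no bracket -> illegal
(0,5): flips 1 -> legal
(1,1): no bracket -> illegal
(1,2): no bracket -> illegal
(1,3): flips 1 -> legal
(1,6): flips 1 -> legal
(2,1): flips 1 -> legal
(2,4): no bracket -> illegal
(2,6): flips 2 -> legal
(2,7): flips 1 -> legal
(3,1): no bracket -> illegal
(3,2): flips 1 -> legal
(3,7): flips 1 -> legal
(4,2): flips 2 -> legal
(4,7): flips 1 -> legal
(5,2): flips 1 -> legal
(5,3): flips 3 -> legal
(5,5): no bracket -> illegal
(5,7): flips 1 -> legal
(6,3): flips 1 -> legal
(6,4): flips 2 -> legal
(6,5): no bracket -> illegal
W mobility = 15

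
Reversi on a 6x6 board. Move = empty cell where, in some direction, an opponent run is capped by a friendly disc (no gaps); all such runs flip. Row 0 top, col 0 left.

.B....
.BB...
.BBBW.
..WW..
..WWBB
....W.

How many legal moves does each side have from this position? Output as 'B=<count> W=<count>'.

-- B to move --
(1,3): no bracket -> illegal
(1,4): no bracket -> illegal
(1,5): no bracket -> illegal
(2,5): flips 1 -> legal
(3,1): no bracket -> illegal
(3,4): no bracket -> illegal
(3,5): no bracket -> illegal
(4,1): flips 3 -> legal
(5,1): no bracket -> illegal
(5,2): flips 2 -> legal
(5,3): flips 2 -> legal
(5,5): no bracket -> illegal
B mobility = 4
-- W to move --
(0,0): flips 2 -> legal
(0,2): flips 2 -> legal
(0,3): no bracket -> illegal
(1,0): flips 1 -> legal
(1,3): flips 1 -> legal
(1,4): flips 1 -> legal
(2,0): flips 3 -> legal
(3,0): no bracket -> illegal
(3,1): no bracket -> illegal
(3,4): flips 1 -> legal
(3,5): no bracket -> illegal
(5,3): no bracket -> illegal
(5,5): flips 1 -> legal
W mobility = 8

Answer: B=4 W=8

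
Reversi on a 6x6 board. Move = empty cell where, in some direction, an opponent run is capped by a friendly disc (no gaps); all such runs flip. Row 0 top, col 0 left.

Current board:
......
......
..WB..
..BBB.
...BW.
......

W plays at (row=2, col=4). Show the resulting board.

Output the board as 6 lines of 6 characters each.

Place W at (2,4); scan 8 dirs for brackets.
Dir NW: first cell '.' (not opp) -> no flip
Dir N: first cell '.' (not opp) -> no flip
Dir NE: first cell '.' (not opp) -> no flip
Dir W: opp run (2,3) capped by W -> flip
Dir E: first cell '.' (not opp) -> no flip
Dir SW: opp run (3,3), next='.' -> no flip
Dir S: opp run (3,4) capped by W -> flip
Dir SE: first cell '.' (not opp) -> no flip
All flips: (2,3) (3,4)

Answer: ......
......
..WWW.
..BBW.
...BW.
......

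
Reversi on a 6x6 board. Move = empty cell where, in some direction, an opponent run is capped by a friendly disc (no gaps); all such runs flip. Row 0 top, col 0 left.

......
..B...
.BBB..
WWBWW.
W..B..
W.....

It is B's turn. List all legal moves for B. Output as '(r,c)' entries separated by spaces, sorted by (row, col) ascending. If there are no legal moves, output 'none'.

Answer: (2,5) (3,5) (4,1) (4,4) (4,5)

Derivation:
(2,0): no bracket -> illegal
(2,4): no bracket -> illegal
(2,5): flips 1 -> legal
(3,5): flips 2 -> legal
(4,1): flips 1 -> legal
(4,2): no bracket -> illegal
(4,4): flips 1 -> legal
(4,5): flips 1 -> legal
(5,1): no bracket -> illegal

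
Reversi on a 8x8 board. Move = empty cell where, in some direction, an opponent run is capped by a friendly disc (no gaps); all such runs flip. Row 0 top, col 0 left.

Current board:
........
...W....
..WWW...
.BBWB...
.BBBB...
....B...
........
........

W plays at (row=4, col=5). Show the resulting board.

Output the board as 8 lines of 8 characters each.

Place W at (4,5); scan 8 dirs for brackets.
Dir NW: opp run (3,4) capped by W -> flip
Dir N: first cell '.' (not opp) -> no flip
Dir NE: first cell '.' (not opp) -> no flip
Dir W: opp run (4,4) (4,3) (4,2) (4,1), next='.' -> no flip
Dir E: first cell '.' (not opp) -> no flip
Dir SW: opp run (5,4), next='.' -> no flip
Dir S: first cell '.' (not opp) -> no flip
Dir SE: first cell '.' (not opp) -> no flip
All flips: (3,4)

Answer: ........
...W....
..WWW...
.BBWW...
.BBBBW..
....B...
........
........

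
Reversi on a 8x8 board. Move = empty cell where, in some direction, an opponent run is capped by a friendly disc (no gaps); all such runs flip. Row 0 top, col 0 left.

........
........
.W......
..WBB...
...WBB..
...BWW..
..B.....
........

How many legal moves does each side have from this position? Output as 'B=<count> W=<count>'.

-- B to move --
(1,0): no bracket -> illegal
(1,1): no bracket -> illegal
(1,2): no bracket -> illegal
(2,0): no bracket -> illegal
(2,2): no bracket -> illegal
(2,3): no bracket -> illegal
(3,0): no bracket -> illegal
(3,1): flips 1 -> legal
(4,1): no bracket -> illegal
(4,2): flips 1 -> legal
(4,6): no bracket -> illegal
(5,2): flips 1 -> legal
(5,6): flips 2 -> legal
(6,3): flips 1 -> legal
(6,4): flips 1 -> legal
(6,5): flips 1 -> legal
(6,6): flips 1 -> legal
B mobility = 8
-- W to move --
(2,2): flips 2 -> legal
(2,3): flips 1 -> legal
(2,4): flips 2 -> legal
(2,5): flips 1 -> legal
(3,5): flips 3 -> legal
(3,6): flips 1 -> legal
(4,2): no bracket -> illegal
(4,6): flips 2 -> legal
(5,1): no bracket -> illegal
(5,2): flips 1 -> legal
(5,6): no bracket -> illegal
(6,1): no bracket -> illegal
(6,3): flips 1 -> legal
(6,4): no bracket -> illegal
(7,1): no bracket -> illegal
(7,2): no bracket -> illegal
(7,3): no bracket -> illegal
W mobility = 9

Answer: B=8 W=9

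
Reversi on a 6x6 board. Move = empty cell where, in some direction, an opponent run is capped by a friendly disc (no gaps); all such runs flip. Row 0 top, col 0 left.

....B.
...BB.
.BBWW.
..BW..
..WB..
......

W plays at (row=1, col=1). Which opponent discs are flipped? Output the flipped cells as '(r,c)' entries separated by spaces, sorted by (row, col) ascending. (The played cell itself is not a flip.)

Dir NW: first cell '.' (not opp) -> no flip
Dir N: first cell '.' (not opp) -> no flip
Dir NE: first cell '.' (not opp) -> no flip
Dir W: first cell '.' (not opp) -> no flip
Dir E: first cell '.' (not opp) -> no flip
Dir SW: first cell '.' (not opp) -> no flip
Dir S: opp run (2,1), next='.' -> no flip
Dir SE: opp run (2,2) capped by W -> flip

Answer: (2,2)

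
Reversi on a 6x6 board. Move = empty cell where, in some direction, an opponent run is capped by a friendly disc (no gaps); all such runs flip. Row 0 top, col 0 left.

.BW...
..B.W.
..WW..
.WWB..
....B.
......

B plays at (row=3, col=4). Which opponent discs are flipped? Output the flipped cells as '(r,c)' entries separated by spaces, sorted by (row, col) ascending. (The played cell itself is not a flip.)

Answer: (2,3)

Derivation:
Dir NW: opp run (2,3) capped by B -> flip
Dir N: first cell '.' (not opp) -> no flip
Dir NE: first cell '.' (not opp) -> no flip
Dir W: first cell 'B' (not opp) -> no flip
Dir E: first cell '.' (not opp) -> no flip
Dir SW: first cell '.' (not opp) -> no flip
Dir S: first cell 'B' (not opp) -> no flip
Dir SE: first cell '.' (not opp) -> no flip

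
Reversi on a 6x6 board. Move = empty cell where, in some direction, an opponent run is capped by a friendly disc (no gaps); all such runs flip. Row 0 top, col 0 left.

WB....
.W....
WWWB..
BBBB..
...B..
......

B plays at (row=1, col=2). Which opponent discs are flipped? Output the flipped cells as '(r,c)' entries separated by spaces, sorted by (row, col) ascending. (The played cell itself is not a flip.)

Answer: (2,1) (2,2)

Derivation:
Dir NW: first cell 'B' (not opp) -> no flip
Dir N: first cell '.' (not opp) -> no flip
Dir NE: first cell '.' (not opp) -> no flip
Dir W: opp run (1,1), next='.' -> no flip
Dir E: first cell '.' (not opp) -> no flip
Dir SW: opp run (2,1) capped by B -> flip
Dir S: opp run (2,2) capped by B -> flip
Dir SE: first cell 'B' (not opp) -> no flip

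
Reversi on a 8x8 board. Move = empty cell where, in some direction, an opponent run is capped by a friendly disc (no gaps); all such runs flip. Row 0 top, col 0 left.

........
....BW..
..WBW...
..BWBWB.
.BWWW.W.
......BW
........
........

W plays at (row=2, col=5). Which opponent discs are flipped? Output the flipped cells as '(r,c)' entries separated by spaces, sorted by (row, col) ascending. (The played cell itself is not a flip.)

Answer: (3,4)

Derivation:
Dir NW: opp run (1,4), next='.' -> no flip
Dir N: first cell 'W' (not opp) -> no flip
Dir NE: first cell '.' (not opp) -> no flip
Dir W: first cell 'W' (not opp) -> no flip
Dir E: first cell '.' (not opp) -> no flip
Dir SW: opp run (3,4) capped by W -> flip
Dir S: first cell 'W' (not opp) -> no flip
Dir SE: opp run (3,6), next='.' -> no flip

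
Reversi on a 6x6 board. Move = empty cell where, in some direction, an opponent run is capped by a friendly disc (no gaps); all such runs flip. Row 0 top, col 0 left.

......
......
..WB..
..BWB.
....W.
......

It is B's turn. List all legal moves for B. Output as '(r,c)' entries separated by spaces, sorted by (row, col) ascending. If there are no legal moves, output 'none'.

(1,1): no bracket -> illegal
(1,2): flips 1 -> legal
(1,3): no bracket -> illegal
(2,1): flips 1 -> legal
(2,4): no bracket -> illegal
(3,1): no bracket -> illegal
(3,5): no bracket -> illegal
(4,2): no bracket -> illegal
(4,3): flips 1 -> legal
(4,5): no bracket -> illegal
(5,3): no bracket -> illegal
(5,4): flips 1 -> legal
(5,5): no bracket -> illegal

Answer: (1,2) (2,1) (4,3) (5,4)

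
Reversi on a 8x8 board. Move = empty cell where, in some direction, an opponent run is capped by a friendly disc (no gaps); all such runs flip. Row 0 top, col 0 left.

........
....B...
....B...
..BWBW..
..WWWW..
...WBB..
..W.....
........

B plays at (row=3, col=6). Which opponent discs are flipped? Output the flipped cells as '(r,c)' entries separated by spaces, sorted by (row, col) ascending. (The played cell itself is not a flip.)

Answer: (3,5) (4,5)

Derivation:
Dir NW: first cell '.' (not opp) -> no flip
Dir N: first cell '.' (not opp) -> no flip
Dir NE: first cell '.' (not opp) -> no flip
Dir W: opp run (3,5) capped by B -> flip
Dir E: first cell '.' (not opp) -> no flip
Dir SW: opp run (4,5) capped by B -> flip
Dir S: first cell '.' (not opp) -> no flip
Dir SE: first cell '.' (not opp) -> no flip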